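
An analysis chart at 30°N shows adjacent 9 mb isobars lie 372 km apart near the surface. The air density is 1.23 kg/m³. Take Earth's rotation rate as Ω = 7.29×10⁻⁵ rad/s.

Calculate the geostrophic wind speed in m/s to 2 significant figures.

27 m/s

Coriolis parameter at 30°N:
f = 2Ω sin φ = 2 × 7.29×10⁻⁵ × sin 30° = 7.29×10⁻⁵ s⁻¹
Pressure gradient: |∂P/∂n| = 900 Pa / 372000 m = 2.42×10⁻³ Pa/m
Geostrophic balance (pressure-gradient force = Coriolis force):
V_g = (1/(fρ)) |∂P/∂n| = 2.42×10⁻³ / (7.29×10⁻⁵ × 1.23) = 27.0 m/s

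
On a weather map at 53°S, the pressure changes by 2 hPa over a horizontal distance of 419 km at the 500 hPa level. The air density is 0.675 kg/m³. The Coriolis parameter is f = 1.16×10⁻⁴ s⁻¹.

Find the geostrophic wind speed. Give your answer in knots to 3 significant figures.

Pressure gradient: |∂P/∂n| = 200 Pa / 419000 m = 4.77×10⁻⁴ Pa/m
Geostrophic balance (pressure-gradient force = Coriolis force):
V_g = (1/(fρ)) |∂P/∂n| = 4.77×10⁻⁴ / (1.16×10⁻⁴ × 0.675) = 6.10 m/s
Converting: 6.10 m/s × 1.944 = 11.8 knots

11.8 knots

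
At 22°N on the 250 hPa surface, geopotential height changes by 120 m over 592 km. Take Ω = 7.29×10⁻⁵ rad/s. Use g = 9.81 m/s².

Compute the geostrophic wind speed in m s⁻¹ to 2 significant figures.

36 m s⁻¹

Coriolis parameter at 22°N:
f = 2Ω sin φ = 2 × 7.29×10⁻⁵ × sin 22° = 5.46×10⁻⁵ s⁻¹
Height gradient: |∂Z/∂n| = 120 m / 592000 m = 2.03×10⁻⁴
On a pressure surface, geostrophic balance gives V_g = (g/f)|∂Z/∂n|:
V_g = 9.81 × 2.03×10⁻⁴ / 5.46×10⁻⁵ = 36.4 m/s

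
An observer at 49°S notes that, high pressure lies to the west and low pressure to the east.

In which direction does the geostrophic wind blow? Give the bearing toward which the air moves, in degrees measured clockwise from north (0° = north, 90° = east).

The pressure-gradient force points toward the east (bearing 090°).
Geostrophic balance: in the Southern Hemisphere the Coriolis force deflects motion to the left, so the geostrophic wind blows 90° to the left of the pressure-gradient force (low pressure on the right).
Rotating 090° by 90° counterclockwise gives 000° — the wind blows toward the north.

000°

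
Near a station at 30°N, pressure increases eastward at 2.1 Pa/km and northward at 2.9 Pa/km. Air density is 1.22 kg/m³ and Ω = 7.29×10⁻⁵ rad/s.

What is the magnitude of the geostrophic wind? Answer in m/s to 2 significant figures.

Coriolis parameter at 30°N:
f = 2Ω sin φ = 2 × 7.29×10⁻⁵ × sin 30° = 7.29×10⁻⁵ s⁻¹
Component geostrophic relations (x east, y north):
u_g = −(1/(fρ)) ∂P/∂y,  v_g = (1/(fρ)) ∂P/∂x
u_g = −(2.9×10⁻³)/(7.29×10⁻⁵ × 1.22) = −32.6 m/s;  v_g = (2.1×10⁻³)/(7.29×10⁻⁵ × 1.22) = 23.6 m/s
|V_g| = √(u_g² + v_g²) = 40.3 m/s

40 m/s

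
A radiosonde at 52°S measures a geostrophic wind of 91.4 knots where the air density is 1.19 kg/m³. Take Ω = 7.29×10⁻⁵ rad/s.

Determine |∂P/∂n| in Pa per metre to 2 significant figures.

Coriolis parameter at 52°S:
f = 2Ω sin φ = 2 × 7.29×10⁻⁵ × sin 52° = 1.15×10⁻⁴ s⁻¹
Wind speed in SI: 91.4 knots = 47.0 m/s
Geostrophic balance rearranged: |∂P/∂n| = f ρ V_g
|∂P/∂n| = 1.15×10⁻⁴ × 1.19 × 47.0 = 6.43×10⁻³ Pa/m

6.4×10⁻³ Pa/m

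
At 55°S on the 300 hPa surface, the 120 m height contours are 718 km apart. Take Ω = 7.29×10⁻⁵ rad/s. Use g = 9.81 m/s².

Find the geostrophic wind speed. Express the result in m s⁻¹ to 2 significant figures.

Coriolis parameter at 55°S:
f = 2Ω sin φ = 2 × 7.29×10⁻⁵ × sin 55° = 1.19×10⁻⁴ s⁻¹
Height gradient: |∂Z/∂n| = 120 m / 718000 m = 1.67×10⁻⁴
On a pressure surface, geostrophic balance gives V_g = (g/f)|∂Z/∂n|:
V_g = 9.81 × 1.67×10⁻⁴ / 1.19×10⁻⁴ = 13.7 m/s

14 m s⁻¹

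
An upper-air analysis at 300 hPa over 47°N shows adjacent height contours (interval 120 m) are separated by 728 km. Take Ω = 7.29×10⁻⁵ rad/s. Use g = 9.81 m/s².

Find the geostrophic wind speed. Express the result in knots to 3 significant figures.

Coriolis parameter at 47°N:
f = 2Ω sin φ = 2 × 7.29×10⁻⁵ × sin 47° = 1.07×10⁻⁴ s⁻¹
Height gradient: |∂Z/∂n| = 120 m / 728000 m = 1.65×10⁻⁴
On a pressure surface, geostrophic balance gives V_g = (g/f)|∂Z/∂n|:
V_g = 9.81 × 1.65×10⁻⁴ / 1.07×10⁻⁴ = 15.2 m/s
Converting: 15.2 m/s × 1.944 = 29.5 knots

29.5 knots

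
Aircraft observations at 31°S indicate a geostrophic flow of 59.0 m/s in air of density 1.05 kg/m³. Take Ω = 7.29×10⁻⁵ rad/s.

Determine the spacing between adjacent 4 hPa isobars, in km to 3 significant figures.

86.0 km

Coriolis parameter at 31°S:
f = 2Ω sin φ = 2 × 7.29×10⁻⁵ × sin 31° = 7.51×10⁻⁵ s⁻¹
Geostrophic balance rearranged: |∂P/∂n| = f ρ V_g
|∂P/∂n| = 7.51×10⁻⁵ × 1.05 × 59.0 = 4.65×10⁻³ Pa/m
Isobar spacing: Δn = ΔP/|∂P/∂n| = 400 Pa / 4.65×10⁻³ Pa/m = 85985 m ≈ 86.0 km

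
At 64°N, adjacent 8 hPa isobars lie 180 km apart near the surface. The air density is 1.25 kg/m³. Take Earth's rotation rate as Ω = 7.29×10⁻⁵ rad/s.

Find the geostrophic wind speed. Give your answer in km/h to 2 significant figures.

Coriolis parameter at 64°N:
f = 2Ω sin φ = 2 × 7.29×10⁻⁵ × sin 64° = 1.31×10⁻⁴ s⁻¹
Pressure gradient: |∂P/∂n| = 800 Pa / 180000 m = 4.44×10⁻³ Pa/m
Geostrophic balance (pressure-gradient force = Coriolis force):
V_g = (1/(fρ)) |∂P/∂n| = 4.44×10⁻³ / (1.31×10⁻⁴ × 1.25) = 27.1 m/s
Converting: 27.1 m/s × 3.6 = 98 km/h

98 km/h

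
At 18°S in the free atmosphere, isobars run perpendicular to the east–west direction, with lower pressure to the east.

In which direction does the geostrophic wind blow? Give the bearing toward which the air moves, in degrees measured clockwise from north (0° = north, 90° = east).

000°

The pressure-gradient force points toward the east (bearing 090°).
Geostrophic balance: in the Southern Hemisphere the Coriolis force deflects motion to the left, so the geostrophic wind blows 90° to the left of the pressure-gradient force (low pressure on the right).
Rotating 090° by 90° counterclockwise gives 000° — the wind blows toward the north.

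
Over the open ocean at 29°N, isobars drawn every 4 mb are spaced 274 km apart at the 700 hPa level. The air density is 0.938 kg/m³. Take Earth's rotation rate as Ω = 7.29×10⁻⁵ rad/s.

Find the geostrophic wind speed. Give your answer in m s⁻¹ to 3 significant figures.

Coriolis parameter at 29°N:
f = 2Ω sin φ = 2 × 7.29×10⁻⁵ × sin 29° = 7.07×10⁻⁵ s⁻¹
Pressure gradient: |∂P/∂n| = 400 Pa / 274000 m = 1.46×10⁻³ Pa/m
Geostrophic balance (pressure-gradient force = Coriolis force):
V_g = (1/(fρ)) |∂P/∂n| = 1.46×10⁻³ / (7.07×10⁻⁵ × 0.938) = 22.0 m/s

22.0 m s⁻¹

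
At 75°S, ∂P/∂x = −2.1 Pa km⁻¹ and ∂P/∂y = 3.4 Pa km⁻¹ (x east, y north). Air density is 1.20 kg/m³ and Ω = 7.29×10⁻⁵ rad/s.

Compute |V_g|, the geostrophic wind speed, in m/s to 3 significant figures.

23.6 m/s

Coriolis parameter at 75°S:
f = 2Ω sin φ = 2 × 7.29×10⁻⁵ × sin 75° = 1.41×10⁻⁴ s⁻¹
In the Southern Hemisphere f is negative: f = −1.41×10⁻⁴ s⁻¹.
Component geostrophic relations (x east, y north):
u_g = −(1/(fρ)) ∂P/∂y,  v_g = (1/(fρ)) ∂P/∂x
u_g = −(3.4×10⁻³)/(−1.41×10⁻⁴ × 1.20) = 20.1 m/s;  v_g = (−2.1×10⁻³)/(−1.41×10⁻⁴ × 1.20) = 12.4 m/s
|V_g| = √(u_g² + v_g²) = 23.6 m/s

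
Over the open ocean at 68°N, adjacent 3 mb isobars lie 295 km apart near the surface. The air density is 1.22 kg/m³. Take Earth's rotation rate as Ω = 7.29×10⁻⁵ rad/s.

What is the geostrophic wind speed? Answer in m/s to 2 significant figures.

6.2 m/s

Coriolis parameter at 68°N:
f = 2Ω sin φ = 2 × 7.29×10⁻⁵ × sin 68° = 1.35×10⁻⁴ s⁻¹
Pressure gradient: |∂P/∂n| = 300 Pa / 295000 m = 1.02×10⁻³ Pa/m
Geostrophic balance (pressure-gradient force = Coriolis force):
V_g = (1/(fρ)) |∂P/∂n| = 1.02×10⁻³ / (1.35×10⁻⁴ × 1.22) = 6.17 m/s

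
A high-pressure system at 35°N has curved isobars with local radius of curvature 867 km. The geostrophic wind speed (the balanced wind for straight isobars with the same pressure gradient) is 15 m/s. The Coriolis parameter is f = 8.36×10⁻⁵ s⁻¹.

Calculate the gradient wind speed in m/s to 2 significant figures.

Around a high, pressure-gradient force acts outward with centrifugal, so Coriolis balances both:
fV = (1/ρ)|∂P/∂n| + V²/R  →  V² − fR·V + fR·V_g = 0
With fR = 8.36×10⁻⁵ × 867×10³ m = 72.5 m/s:
V = [fR − √((fR)² − 4 fR V_g)]/2 = [72.5 − √(72.5² − 4×72.5×15)]/2 = 21.2 m/s
Supergeostrophic (V > V_g = 15 m/s), as expected around a high.

21 m/s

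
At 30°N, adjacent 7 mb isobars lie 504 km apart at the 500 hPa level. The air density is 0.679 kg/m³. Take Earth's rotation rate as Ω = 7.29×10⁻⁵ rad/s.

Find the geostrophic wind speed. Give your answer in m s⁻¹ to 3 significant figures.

28.1 m s⁻¹

Coriolis parameter at 30°N:
f = 2Ω sin φ = 2 × 7.29×10⁻⁵ × sin 30° = 7.29×10⁻⁵ s⁻¹
Pressure gradient: |∂P/∂n| = 700 Pa / 504000 m = 1.39×10⁻³ Pa/m
Geostrophic balance (pressure-gradient force = Coriolis force):
V_g = (1/(fρ)) |∂P/∂n| = 1.39×10⁻³ / (7.29×10⁻⁵ × 0.679) = 28.1 m/s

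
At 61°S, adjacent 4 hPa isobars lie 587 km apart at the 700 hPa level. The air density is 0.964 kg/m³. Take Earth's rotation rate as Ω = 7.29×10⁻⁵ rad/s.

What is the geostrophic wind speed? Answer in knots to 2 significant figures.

11 knots

Coriolis parameter at 61°S:
f = 2Ω sin φ = 2 × 7.29×10⁻⁵ × sin 61° = 1.28×10⁻⁴ s⁻¹
Pressure gradient: |∂P/∂n| = 400 Pa / 587000 m = 6.81×10⁻⁴ Pa/m
Geostrophic balance (pressure-gradient force = Coriolis force):
V_g = (1/(fρ)) |∂P/∂n| = 6.81×10⁻⁴ / (1.28×10⁻⁴ × 0.964) = 5.54 m/s
Converting: 5.54 m/s × 1.944 = 11 knots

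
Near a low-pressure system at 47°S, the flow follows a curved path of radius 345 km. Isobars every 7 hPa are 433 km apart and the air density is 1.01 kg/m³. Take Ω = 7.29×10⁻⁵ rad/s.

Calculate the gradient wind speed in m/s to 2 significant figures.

11 m/s

Coriolis parameter at 47°S:
f = 2Ω sin φ = 2 × 7.29×10⁻⁵ × sin 47° = 1.07×10⁻⁴ s⁻¹
Pressure gradient: |∂P/∂n| = 700 Pa / 433000 m = 1.62×10⁻³ Pa/m
Geostrophic speed: V_g = |∂P/∂n|/(fρ) = 1.62×10⁻³/(1.07×10⁻⁴ × 1.01) = 15.0 m/s
Around a low, centrifugal force acts outward with Coriolis, so pressure-gradient force balances both:
(1/ρ)|∂P/∂n| = fV + V²/R  →  V² + fR·V − fR·V_g = 0
With fR = 1.07×10⁻⁴ × 345×10³ m = 36.8 m/s:
V = [−fR + √((fR)² + 4 fR V_g)]/2 = [−36.8 + √(36.8² + 4×36.8×15)]/2 = 11.4 m/s
Subgeostrophic (V < V_g = 15 m/s), as expected around a low.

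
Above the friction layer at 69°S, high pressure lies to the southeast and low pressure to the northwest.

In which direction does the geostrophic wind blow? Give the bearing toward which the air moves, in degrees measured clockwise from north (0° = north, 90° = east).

225°

The pressure-gradient force points toward the northwest (bearing 315°).
Geostrophic balance: in the Southern Hemisphere the Coriolis force deflects motion to the left, so the geostrophic wind blows 90° to the left of the pressure-gradient force (low pressure on the right).
Rotating 315° by 90° counterclockwise gives 225° — the wind blows toward the southwest.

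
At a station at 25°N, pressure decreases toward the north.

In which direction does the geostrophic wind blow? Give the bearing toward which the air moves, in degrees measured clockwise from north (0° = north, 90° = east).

The pressure-gradient force points toward the north (bearing 000°).
Geostrophic balance: in the Northern Hemisphere the Coriolis force deflects motion to the right, so the geostrophic wind blows 90° to the right of the pressure-gradient force (low pressure on the left).
Rotating 000° by 90° clockwise gives 090° — the wind blows toward the east.

090°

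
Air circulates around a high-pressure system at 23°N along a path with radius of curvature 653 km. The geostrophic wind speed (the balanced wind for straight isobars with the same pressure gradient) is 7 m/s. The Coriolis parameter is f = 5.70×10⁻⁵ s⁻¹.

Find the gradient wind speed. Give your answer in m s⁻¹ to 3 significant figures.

Around a high, pressure-gradient force acts outward with centrifugal, so Coriolis balances both:
fV = (1/ρ)|∂P/∂n| + V²/R  →  V² − fR·V + fR·V_g = 0
With fR = 5.70×10⁻⁵ × 653×10³ m = 37.2 m/s:
V = [fR − √((fR)² − 4 fR V_g)]/2 = [37.2 − √(37.2² − 4×37.2×7)]/2 = 9.35 m/s
Supergeostrophic (V > V_g = 7 m/s), as expected around a high.

9.35 m s⁻¹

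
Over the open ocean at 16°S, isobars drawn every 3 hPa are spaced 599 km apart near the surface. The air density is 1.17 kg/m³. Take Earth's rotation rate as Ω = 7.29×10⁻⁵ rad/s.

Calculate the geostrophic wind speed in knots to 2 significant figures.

Coriolis parameter at 16°S:
f = 2Ω sin φ = 2 × 7.29×10⁻⁵ × sin 16° = 4.02×10⁻⁵ s⁻¹
Pressure gradient: |∂P/∂n| = 300 Pa / 599000 m = 5.01×10⁻⁴ Pa/m
Geostrophic balance (pressure-gradient force = Coriolis force):
V_g = (1/(fρ)) |∂P/∂n| = 5.01×10⁻⁴ / (4.02×10⁻⁵ × 1.17) = 10.7 m/s
Converting: 10.7 m/s × 1.944 = 21 knots

21 knots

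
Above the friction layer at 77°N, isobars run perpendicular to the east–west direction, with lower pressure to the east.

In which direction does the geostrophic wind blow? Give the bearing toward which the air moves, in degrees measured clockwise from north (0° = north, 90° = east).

The pressure-gradient force points toward the east (bearing 090°).
Geostrophic balance: in the Northern Hemisphere the Coriolis force deflects motion to the right, so the geostrophic wind blows 90° to the right of the pressure-gradient force (low pressure on the left).
Rotating 090° by 90° clockwise gives 180° — the wind blows toward the south.

180°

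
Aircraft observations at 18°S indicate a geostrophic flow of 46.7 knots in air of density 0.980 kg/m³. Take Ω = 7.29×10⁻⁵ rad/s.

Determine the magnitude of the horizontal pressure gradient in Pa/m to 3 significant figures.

1.06×10⁻³ Pa/m

Coriolis parameter at 18°S:
f = 2Ω sin φ = 2 × 7.29×10⁻⁵ × sin 18° = 4.51×10⁻⁵ s⁻¹
Wind speed in SI: 46.7 knots = 24.0 m/s
Geostrophic balance rearranged: |∂P/∂n| = f ρ V_g
|∂P/∂n| = 4.51×10⁻⁵ × 0.980 × 24.0 = 1.06×10⁻³ Pa/m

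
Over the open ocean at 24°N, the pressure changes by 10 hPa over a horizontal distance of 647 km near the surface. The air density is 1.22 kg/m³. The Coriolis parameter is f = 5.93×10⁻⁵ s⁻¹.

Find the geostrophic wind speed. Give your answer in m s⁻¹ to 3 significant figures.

21.4 m s⁻¹

Pressure gradient: |∂P/∂n| = 1000 Pa / 647000 m = 1.55×10⁻³ Pa/m
Geostrophic balance (pressure-gradient force = Coriolis force):
V_g = (1/(fρ)) |∂P/∂n| = 1.55×10⁻³ / (5.93×10⁻⁵ × 1.22) = 21.4 m/s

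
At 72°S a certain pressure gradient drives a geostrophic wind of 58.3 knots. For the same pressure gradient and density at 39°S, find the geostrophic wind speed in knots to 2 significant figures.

With the same pressure gradient and density, V_g ∝ 1/f ∝ 1/sin φ.
V₂ = V₁ · sin φ₁ / sin φ₂ = 58.3 × sin 72° / sin 39°
V₂ = 58.3 × 0.9511/0.6293 = 88 knots

88 knots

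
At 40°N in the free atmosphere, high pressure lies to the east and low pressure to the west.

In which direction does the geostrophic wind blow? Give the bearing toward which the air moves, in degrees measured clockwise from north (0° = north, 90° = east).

000°

The pressure-gradient force points toward the west (bearing 270°).
Geostrophic balance: in the Northern Hemisphere the Coriolis force deflects motion to the right, so the geostrophic wind blows 90° to the right of the pressure-gradient force (low pressure on the left).
Rotating 270° by 90° clockwise gives 000° — the wind blows toward the north.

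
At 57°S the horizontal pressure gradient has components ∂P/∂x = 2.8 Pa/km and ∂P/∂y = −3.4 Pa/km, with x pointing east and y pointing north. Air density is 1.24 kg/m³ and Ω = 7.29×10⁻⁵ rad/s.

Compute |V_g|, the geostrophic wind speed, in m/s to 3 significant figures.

Coriolis parameter at 57°S:
f = 2Ω sin φ = 2 × 7.29×10⁻⁵ × sin 57° = 1.22×10⁻⁴ s⁻¹
In the Southern Hemisphere f is negative: f = −1.22×10⁻⁴ s⁻¹.
Component geostrophic relations (x east, y north):
u_g = −(1/(fρ)) ∂P/∂y,  v_g = (1/(fρ)) ∂P/∂x
u_g = −(−3.4×10⁻³)/(−1.22×10⁻⁴ × 1.24) = −22.4 m/s;  v_g = (2.8×10⁻³)/(−1.22×10⁻⁴ × 1.24) = −18.5 m/s
|V_g| = √(u_g² + v_g²) = 29.0 m/s

29.0 m/s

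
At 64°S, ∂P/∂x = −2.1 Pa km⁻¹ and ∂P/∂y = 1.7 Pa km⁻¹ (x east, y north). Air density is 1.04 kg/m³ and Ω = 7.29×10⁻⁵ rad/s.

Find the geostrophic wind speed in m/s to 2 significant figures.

Coriolis parameter at 64°S:
f = 2Ω sin φ = 2 × 7.29×10⁻⁵ × sin 64° = 1.31×10⁻⁴ s⁻¹
In the Southern Hemisphere f is negative: f = −1.31×10⁻⁴ s⁻¹.
Component geostrophic relations (x east, y north):
u_g = −(1/(fρ)) ∂P/∂y,  v_g = (1/(fρ)) ∂P/∂x
u_g = −(1.7×10⁻³)/(−1.31×10⁻⁴ × 1.04) = 12.5 m/s;  v_g = (−2.1×10⁻³)/(−1.31×10⁻⁴ × 1.04) = 15.4 m/s
|V_g| = √(u_g² + v_g²) = 19.8 m/s

20 m/s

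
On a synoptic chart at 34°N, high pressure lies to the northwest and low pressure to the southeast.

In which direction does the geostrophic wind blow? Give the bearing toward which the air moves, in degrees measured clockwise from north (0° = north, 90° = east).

The pressure-gradient force points toward the southeast (bearing 135°).
Geostrophic balance: in the Northern Hemisphere the Coriolis force deflects motion to the right, so the geostrophic wind blows 90° to the right of the pressure-gradient force (low pressure on the left).
Rotating 135° by 90° clockwise gives 225° — the wind blows toward the southwest.

225°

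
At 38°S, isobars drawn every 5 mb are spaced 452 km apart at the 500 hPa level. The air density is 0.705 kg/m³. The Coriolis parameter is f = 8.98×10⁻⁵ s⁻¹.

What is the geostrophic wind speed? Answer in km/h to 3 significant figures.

Pressure gradient: |∂P/∂n| = 500 Pa / 452000 m = 1.11×10⁻³ Pa/m
Geostrophic balance (pressure-gradient force = Coriolis force):
V_g = (1/(fρ)) |∂P/∂n| = 1.11×10⁻³ / (8.98×10⁻⁵ × 0.705) = 17.5 m/s
Converting: 17.5 m/s × 3.6 = 62.9 km/h

62.9 km/h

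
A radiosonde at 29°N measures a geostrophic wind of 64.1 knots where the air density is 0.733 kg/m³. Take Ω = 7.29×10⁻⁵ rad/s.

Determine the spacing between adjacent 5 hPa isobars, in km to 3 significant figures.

293 km

Coriolis parameter at 29°N:
f = 2Ω sin φ = 2 × 7.29×10⁻⁵ × sin 29° = 7.07×10⁻⁵ s⁻¹
Wind speed in SI: 64.1 knots = 33.0 m/s
Geostrophic balance rearranged: |∂P/∂n| = f ρ V_g
|∂P/∂n| = 7.07×10⁻⁵ × 0.733 × 33.0 = 1.71×10⁻³ Pa/m
Isobar spacing: Δn = ΔP/|∂P/∂n| = 500 Pa / 1.71×10⁻³ Pa/m = 292645 m ≈ 293 km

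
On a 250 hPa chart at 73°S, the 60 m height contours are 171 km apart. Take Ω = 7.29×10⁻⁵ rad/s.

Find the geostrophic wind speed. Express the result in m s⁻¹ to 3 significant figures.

24.7 m s⁻¹

Coriolis parameter at 73°S:
f = 2Ω sin φ = 2 × 7.29×10⁻⁵ × sin 73° = 1.39×10⁻⁴ s⁻¹
Height gradient: |∂Z/∂n| = 60 m / 171000 m = 3.51×10⁻⁴
On a pressure surface, geostrophic balance gives V_g = (g/f)|∂Z/∂n|:
V_g = 9.81 × 3.51×10⁻⁴ / 1.39×10⁻⁴ = 24.7 m/s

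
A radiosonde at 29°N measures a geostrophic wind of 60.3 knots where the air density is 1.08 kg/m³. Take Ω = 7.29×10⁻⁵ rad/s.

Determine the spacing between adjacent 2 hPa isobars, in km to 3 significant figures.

84.5 km

Coriolis parameter at 29°N:
f = 2Ω sin φ = 2 × 7.29×10⁻⁵ × sin 29° = 7.07×10⁻⁵ s⁻¹
Wind speed in SI: 60.3 knots = 31.0 m/s
Geostrophic balance rearranged: |∂P/∂n| = f ρ V_g
|∂P/∂n| = 7.07×10⁻⁵ × 1.08 × 31.0 = 2.37×10⁻³ Pa/m
Isobar spacing: Δn = ΔP/|∂P/∂n| = 200 Pa / 2.37×10⁻³ Pa/m = 84454 m ≈ 84.5 km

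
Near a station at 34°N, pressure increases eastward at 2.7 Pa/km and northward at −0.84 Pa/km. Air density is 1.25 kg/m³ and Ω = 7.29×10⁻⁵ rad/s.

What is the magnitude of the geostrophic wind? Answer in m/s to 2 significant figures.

28 m/s

Coriolis parameter at 34°N:
f = 2Ω sin φ = 2 × 7.29×10⁻⁵ × sin 34° = 8.15×10⁻⁵ s⁻¹
Component geostrophic relations (x east, y north):
u_g = −(1/(fρ)) ∂P/∂y,  v_g = (1/(fρ)) ∂P/∂x
u_g = −(−0.84×10⁻³)/(8.15×10⁻⁵ × 1.25) = 8.24 m/s;  v_g = (2.7×10⁻³)/(8.15×10⁻⁵ × 1.25) = 26.5 m/s
|V_g| = √(u_g² + v_g²) = 27.7 m/s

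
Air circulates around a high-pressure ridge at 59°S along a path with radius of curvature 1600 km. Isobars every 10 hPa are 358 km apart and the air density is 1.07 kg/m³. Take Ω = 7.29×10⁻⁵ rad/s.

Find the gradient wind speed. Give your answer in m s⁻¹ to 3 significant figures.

23.7 m s⁻¹

Coriolis parameter at 59°S:
f = 2Ω sin φ = 2 × 7.29×10⁻⁵ × sin 59° = 1.25×10⁻⁴ s⁻¹
Pressure gradient: |∂P/∂n| = 1000 Pa / 358000 m = 2.79×10⁻³ Pa/m
Geostrophic speed: V_g = |∂P/∂n|/(fρ) = 2.79×10⁻³/(1.25×10⁻⁴ × 1.07) = 20.9 m/s
Around a high, pressure-gradient force acts outward with centrifugal, so Coriolis balances both:
fV = (1/ρ)|∂P/∂n| + V²/R  →  V² − fR·V + fR·V_g = 0
With fR = 1.25×10⁻⁴ × 1600×10³ m = 200 m/s:
V = [fR − √((fR)² − 4 fR V_g)]/2 = [200 − √(200² − 4×200×20.9)]/2 = 23.7 m/s
Supergeostrophic (V > V_g = 20.9 m/s), as expected around a high.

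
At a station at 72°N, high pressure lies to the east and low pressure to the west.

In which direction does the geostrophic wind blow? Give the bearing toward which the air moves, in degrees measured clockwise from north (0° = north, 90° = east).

The pressure-gradient force points toward the west (bearing 270°).
Geostrophic balance: in the Northern Hemisphere the Coriolis force deflects motion to the right, so the geostrophic wind blows 90° to the right of the pressure-gradient force (low pressure on the left).
Rotating 270° by 90° clockwise gives 000° — the wind blows toward the north.

000°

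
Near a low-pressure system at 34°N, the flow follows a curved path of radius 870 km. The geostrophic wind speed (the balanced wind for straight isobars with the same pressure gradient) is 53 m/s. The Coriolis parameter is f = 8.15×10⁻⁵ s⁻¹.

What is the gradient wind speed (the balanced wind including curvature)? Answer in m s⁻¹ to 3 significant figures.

35.4 m s⁻¹

Around a low, centrifugal force acts outward with Coriolis, so pressure-gradient force balances both:
(1/ρ)|∂P/∂n| = fV + V²/R  →  V² + fR·V − fR·V_g = 0
With fR = 8.15×10⁻⁵ × 870×10³ m = 70.9 m/s:
V = [−fR + √((fR)² + 4 fR V_g)]/2 = [−70.9 + √(70.9² + 4×70.9×53)]/2 = 35.4 m/s
Subgeostrophic (V < V_g = 53 m/s), as expected around a low.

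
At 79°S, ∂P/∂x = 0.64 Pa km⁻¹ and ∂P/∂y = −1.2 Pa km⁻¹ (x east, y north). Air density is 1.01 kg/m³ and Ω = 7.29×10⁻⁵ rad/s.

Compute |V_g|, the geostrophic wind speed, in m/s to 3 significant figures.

9.41 m/s

Coriolis parameter at 79°S:
f = 2Ω sin φ = 2 × 7.29×10⁻⁵ × sin 79° = 1.43×10⁻⁴ s⁻¹
In the Southern Hemisphere f is negative: f = −1.43×10⁻⁴ s⁻¹.
Component geostrophic relations (x east, y north):
u_g = −(1/(fρ)) ∂P/∂y,  v_g = (1/(fρ)) ∂P/∂x
u_g = −(−1.2×10⁻³)/(−1.43×10⁻⁴ × 1.01) = −8.30 m/s;  v_g = (0.64×10⁻³)/(−1.43×10⁻⁴ × 1.01) = −4.43 m/s
|V_g| = √(u_g² + v_g²) = 9.41 m/s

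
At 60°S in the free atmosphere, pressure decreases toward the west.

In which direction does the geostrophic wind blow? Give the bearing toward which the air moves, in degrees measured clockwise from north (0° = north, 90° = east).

180°

The pressure-gradient force points toward the west (bearing 270°).
Geostrophic balance: in the Southern Hemisphere the Coriolis force deflects motion to the left, so the geostrophic wind blows 90° to the left of the pressure-gradient force (low pressure on the right).
Rotating 270° by 90° counterclockwise gives 180° — the wind blows toward the south.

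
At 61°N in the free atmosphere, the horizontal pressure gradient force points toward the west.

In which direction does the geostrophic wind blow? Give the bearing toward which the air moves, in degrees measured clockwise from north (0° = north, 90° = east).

000°

The pressure-gradient force points toward the west (bearing 270°).
Geostrophic balance: in the Northern Hemisphere the Coriolis force deflects motion to the right, so the geostrophic wind blows 90° to the right of the pressure-gradient force (low pressure on the left).
Rotating 270° by 90° clockwise gives 000° — the wind blows toward the north.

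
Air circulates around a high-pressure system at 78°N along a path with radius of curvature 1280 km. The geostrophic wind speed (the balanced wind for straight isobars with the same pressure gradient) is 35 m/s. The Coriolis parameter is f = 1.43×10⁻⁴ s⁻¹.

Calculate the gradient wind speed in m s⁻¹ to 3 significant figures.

47.1 m s⁻¹

Around a high, pressure-gradient force acts outward with centrifugal, so Coriolis balances both:
fV = (1/ρ)|∂P/∂n| + V²/R  →  V² − fR·V + fR·V_g = 0
With fR = 1.43×10⁻⁴ × 1280×10³ m = 183 m/s:
V = [fR − √((fR)² − 4 fR V_g)]/2 = [183 − √(183² − 4×183×35)]/2 = 47.1 m/s
Supergeostrophic (V > V_g = 35 m/s), as expected around a high.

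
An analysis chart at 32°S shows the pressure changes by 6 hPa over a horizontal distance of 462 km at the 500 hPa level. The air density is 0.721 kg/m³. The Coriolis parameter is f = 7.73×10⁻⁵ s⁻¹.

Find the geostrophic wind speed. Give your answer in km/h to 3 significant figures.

83.9 km/h

Pressure gradient: |∂P/∂n| = 600 Pa / 462000 m = 1.30×10⁻³ Pa/m
Geostrophic balance (pressure-gradient force = Coriolis force):
V_g = (1/(fρ)) |∂P/∂n| = 1.30×10⁻³ / (7.73×10⁻⁵ × 0.721) = 23.3 m/s
Converting: 23.3 m/s × 3.6 = 83.9 km/h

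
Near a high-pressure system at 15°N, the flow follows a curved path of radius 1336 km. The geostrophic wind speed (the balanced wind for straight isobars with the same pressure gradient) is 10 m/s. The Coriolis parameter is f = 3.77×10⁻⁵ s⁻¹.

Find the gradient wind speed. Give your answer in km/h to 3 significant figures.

Around a high, pressure-gradient force acts outward with centrifugal, so Coriolis balances both:
fV = (1/ρ)|∂P/∂n| + V²/R  →  V² − fR·V + fR·V_g = 0
With fR = 3.77×10⁻⁵ × 1336×10³ m = 50.4 m/s:
V = [fR − √((fR)² − 4 fR V_g)]/2 = [50.4 − √(50.4² − 4×50.4×10)]/2 = 13.8 m/s
Supergeostrophic (V > V_g = 10 m/s), as expected around a high.
Converting: 13.8 m/s × 3.6 = 49.5 km/h

49.5 km/h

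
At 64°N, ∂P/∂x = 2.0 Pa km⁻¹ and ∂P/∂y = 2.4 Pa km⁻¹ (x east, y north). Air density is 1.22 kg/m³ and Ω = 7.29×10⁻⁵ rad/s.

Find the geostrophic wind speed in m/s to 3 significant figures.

Coriolis parameter at 64°N:
f = 2Ω sin φ = 2 × 7.29×10⁻⁵ × sin 64° = 1.31×10⁻⁴ s⁻¹
Component geostrophic relations (x east, y north):
u_g = −(1/(fρ)) ∂P/∂y,  v_g = (1/(fρ)) ∂P/∂x
u_g = −(2.4×10⁻³)/(1.31×10⁻⁴ × 1.22) = −15.0 m/s;  v_g = (2.0×10⁻³)/(1.31×10⁻⁴ × 1.22) = 12.5 m/s
|V_g| = √(u_g² + v_g²) = 19.5 m/s

19.5 m/s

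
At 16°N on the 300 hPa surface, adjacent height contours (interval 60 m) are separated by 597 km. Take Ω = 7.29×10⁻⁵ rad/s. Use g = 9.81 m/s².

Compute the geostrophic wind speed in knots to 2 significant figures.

Coriolis parameter at 16°N:
f = 2Ω sin φ = 2 × 7.29×10⁻⁵ × sin 16° = 4.02×10⁻⁵ s⁻¹
Height gradient: |∂Z/∂n| = 60 m / 597000 m = 1.01×10⁻⁴
On a pressure surface, geostrophic balance gives V_g = (g/f)|∂Z/∂n|:
V_g = 9.81 × 1.01×10⁻⁴ / 4.02×10⁻⁵ = 24.5 m/s
Converting: 24.5 m/s × 1.944 = 48 knots

48 knots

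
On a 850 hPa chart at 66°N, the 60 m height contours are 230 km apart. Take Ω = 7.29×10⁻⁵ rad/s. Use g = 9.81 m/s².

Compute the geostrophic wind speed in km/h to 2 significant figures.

69 km/h

Coriolis parameter at 66°N:
f = 2Ω sin φ = 2 × 7.29×10⁻⁵ × sin 66° = 1.33×10⁻⁴ s⁻¹
Height gradient: |∂Z/∂n| = 60 m / 230000 m = 2.61×10⁻⁴
On a pressure surface, geostrophic balance gives V_g = (g/f)|∂Z/∂n|:
V_g = 9.81 × 2.61×10⁻⁴ / 1.33×10⁻⁴ = 19.2 m/s
Converting: 19.2 m/s × 3.6 = 69 km/h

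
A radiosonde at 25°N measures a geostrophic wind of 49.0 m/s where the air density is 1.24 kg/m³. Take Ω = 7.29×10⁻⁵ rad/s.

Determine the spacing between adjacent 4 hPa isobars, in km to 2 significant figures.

110 km

Coriolis parameter at 25°N:
f = 2Ω sin φ = 2 × 7.29×10⁻⁵ × sin 25° = 6.16×10⁻⁵ s⁻¹
Geostrophic balance rearranged: |∂P/∂n| = f ρ V_g
|∂P/∂n| = 6.16×10⁻⁵ × 1.24 × 49.0 = 3.74×10⁻³ Pa/m
Isobar spacing: Δn = ΔP/|∂P/∂n| = 400 Pa / 3.74×10⁻³ Pa/m = 106841 m ≈ 110 km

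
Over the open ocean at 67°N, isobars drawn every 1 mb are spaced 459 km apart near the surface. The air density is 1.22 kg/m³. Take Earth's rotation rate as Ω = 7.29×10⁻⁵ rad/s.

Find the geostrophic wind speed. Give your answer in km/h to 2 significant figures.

Coriolis parameter at 67°N:
f = 2Ω sin φ = 2 × 7.29×10⁻⁵ × sin 67° = 1.34×10⁻⁴ s⁻¹
Pressure gradient: |∂P/∂n| = 100 Pa / 459000 m = 2.18×10⁻⁴ Pa/m
Geostrophic balance (pressure-gradient force = Coriolis force):
V_g = (1/(fρ)) |∂P/∂n| = 2.18×10⁻⁴ / (1.34×10⁻⁴ × 1.22) = 1.33 m/s
Converting: 1.33 m/s × 3.6 = 4.8 km/h

4.8 km/h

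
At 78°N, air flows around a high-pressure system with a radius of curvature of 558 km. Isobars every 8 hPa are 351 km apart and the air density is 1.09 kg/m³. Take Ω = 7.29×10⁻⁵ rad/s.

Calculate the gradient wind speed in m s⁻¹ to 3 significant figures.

19.4 m s⁻¹

Coriolis parameter at 78°N:
f = 2Ω sin φ = 2 × 7.29×10⁻⁵ × sin 78° = 1.43×10⁻⁴ s⁻¹
Pressure gradient: |∂P/∂n| = 800 Pa / 351000 m = 2.28×10⁻³ Pa/m
Geostrophic speed: V_g = |∂P/∂n|/(fρ) = 2.28×10⁻³/(1.43×10⁻⁴ × 1.09) = 14.7 m/s
Around a high, pressure-gradient force acts outward with centrifugal, so Coriolis balances both:
fV = (1/ρ)|∂P/∂n| + V²/R  →  V² − fR·V + fR·V_g = 0
With fR = 1.43×10⁻⁴ × 558×10³ m = 79.6 m/s:
V = [fR − √((fR)² − 4 fR V_g)]/2 = [79.6 − √(79.6² − 4×79.6×14.7)]/2 = 19.4 m/s
Supergeostrophic (V > V_g = 14.7 m/s), as expected around a high.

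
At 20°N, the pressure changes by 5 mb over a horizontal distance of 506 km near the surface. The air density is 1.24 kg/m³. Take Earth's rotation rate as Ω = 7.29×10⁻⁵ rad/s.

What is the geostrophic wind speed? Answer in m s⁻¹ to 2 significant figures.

Coriolis parameter at 20°N:
f = 2Ω sin φ = 2 × 7.29×10⁻⁵ × sin 20° = 4.99×10⁻⁵ s⁻¹
Pressure gradient: |∂P/∂n| = 500 Pa / 506000 m = 9.88×10⁻⁴ Pa/m
Geostrophic balance (pressure-gradient force = Coriolis force):
V_g = (1/(fρ)) |∂P/∂n| = 9.88×10⁻⁴ / (4.99×10⁻⁵ × 1.24) = 16.0 m/s

16 m s⁻¹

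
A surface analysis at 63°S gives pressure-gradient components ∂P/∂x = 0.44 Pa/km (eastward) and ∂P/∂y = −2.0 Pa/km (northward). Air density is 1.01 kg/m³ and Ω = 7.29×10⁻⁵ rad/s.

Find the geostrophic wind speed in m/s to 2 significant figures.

16 m/s

Coriolis parameter at 63°S:
f = 2Ω sin φ = 2 × 7.29×10⁻⁵ × sin 63° = 1.30×10⁻⁴ s⁻¹
In the Southern Hemisphere f is negative: f = −1.30×10⁻⁴ s⁻¹.
Component geostrophic relations (x east, y north):
u_g = −(1/(fρ)) ∂P/∂y,  v_g = (1/(fρ)) ∂P/∂x
u_g = −(−2.0×10⁻³)/(−1.30×10⁻⁴ × 1.01) = −15.2 m/s;  v_g = (0.44×10⁻³)/(−1.30×10⁻⁴ × 1.01) = −3.35 m/s
|V_g| = √(u_g² + v_g²) = 15.6 m/s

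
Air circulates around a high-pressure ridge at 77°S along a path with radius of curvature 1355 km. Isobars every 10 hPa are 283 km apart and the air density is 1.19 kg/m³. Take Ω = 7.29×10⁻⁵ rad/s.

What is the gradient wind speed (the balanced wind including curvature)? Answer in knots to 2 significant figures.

46 knots

Coriolis parameter at 77°S:
f = 2Ω sin φ = 2 × 7.29×10⁻⁵ × sin 77° = 1.42×10⁻⁴ s⁻¹
Pressure gradient: |∂P/∂n| = 1000 Pa / 283000 m = 3.53×10⁻³ Pa/m
Geostrophic speed: V_g = |∂P/∂n|/(fρ) = 3.53×10⁻³/(1.42×10⁻⁴ × 1.19) = 20.9 m/s
Around a high, pressure-gradient force acts outward with centrifugal, so Coriolis balances both:
fV = (1/ρ)|∂P/∂n| + V²/R  →  V² − fR·V + fR·V_g = 0
With fR = 1.42×10⁻⁴ × 1355×10³ m = 192 m/s:
V = [fR − √((fR)² − 4 fR V_g)]/2 = [192 − √(192² − 4×192×20.9)]/2 = 23.9 m/s
Supergeostrophic (V > V_g = 20.9 m/s), as expected around a high.
Converting: 23.9 m/s × 1.944 = 46 knots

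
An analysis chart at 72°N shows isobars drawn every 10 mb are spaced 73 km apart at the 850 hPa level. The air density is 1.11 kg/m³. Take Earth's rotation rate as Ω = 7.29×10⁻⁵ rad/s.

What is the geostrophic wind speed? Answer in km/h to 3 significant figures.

Coriolis parameter at 72°N:
f = 2Ω sin φ = 2 × 7.29×10⁻⁵ × sin 72° = 1.39×10⁻⁴ s⁻¹
Pressure gradient: |∂P/∂n| = 1000 Pa / 73000 m = 1.37×10⁻² Pa/m
Geostrophic balance (pressure-gradient force = Coriolis force):
V_g = (1/(fρ)) |∂P/∂n| = 1.37×10⁻² / (1.39×10⁻⁴ × 1.11) = 89.0 m/s
Converting: 89.0 m/s × 3.6 = 320 km/h

320 km/h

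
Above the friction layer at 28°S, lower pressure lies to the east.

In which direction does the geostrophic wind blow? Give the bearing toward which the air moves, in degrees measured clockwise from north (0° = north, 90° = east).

000°

The pressure-gradient force points toward the east (bearing 090°).
Geostrophic balance: in the Southern Hemisphere the Coriolis force deflects motion to the left, so the geostrophic wind blows 90° to the left of the pressure-gradient force (low pressure on the right).
Rotating 090° by 90° counterclockwise gives 000° — the wind blows toward the north.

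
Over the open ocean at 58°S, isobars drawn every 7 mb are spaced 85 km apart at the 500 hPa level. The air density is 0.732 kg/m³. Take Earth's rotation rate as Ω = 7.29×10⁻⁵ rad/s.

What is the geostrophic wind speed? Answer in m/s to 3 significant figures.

91.0 m/s

Coriolis parameter at 58°S:
f = 2Ω sin φ = 2 × 7.29×10⁻⁵ × sin 58° = 1.24×10⁻⁴ s⁻¹
Pressure gradient: |∂P/∂n| = 700 Pa / 85000 m = 8.24×10⁻³ Pa/m
Geostrophic balance (pressure-gradient force = Coriolis force):
V_g = (1/(fρ)) |∂P/∂n| = 8.24×10⁻³ / (1.24×10⁻⁴ × 0.732) = 91.0 m/s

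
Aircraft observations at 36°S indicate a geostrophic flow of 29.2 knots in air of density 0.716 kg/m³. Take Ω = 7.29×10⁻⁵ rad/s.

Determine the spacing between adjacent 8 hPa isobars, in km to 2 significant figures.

Coriolis parameter at 36°S:
f = 2Ω sin φ = 2 × 7.29×10⁻⁵ × sin 36° = 8.57×10⁻⁵ s⁻¹
Wind speed in SI: 29.2 knots = 15.0 m/s
Geostrophic balance rearranged: |∂P/∂n| = f ρ V_g
|∂P/∂n| = 8.57×10⁻⁵ × 0.716 × 15.0 = 9.22×10⁻⁴ Pa/m
Isobar spacing: Δn = ΔP/|∂P/∂n| = 800 Pa / 9.22×10⁻⁴ Pa/m = 867920 m ≈ 870 km

870 km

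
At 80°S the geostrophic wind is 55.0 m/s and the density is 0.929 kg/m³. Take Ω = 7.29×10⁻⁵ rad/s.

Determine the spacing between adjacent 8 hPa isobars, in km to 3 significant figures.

Coriolis parameter at 80°S:
f = 2Ω sin φ = 2 × 7.29×10⁻⁵ × sin 80° = 1.44×10⁻⁴ s⁻¹
Geostrophic balance rearranged: |∂P/∂n| = f ρ V_g
|∂P/∂n| = 1.44×10⁻⁴ × 0.929 × 55.0 = 7.34×10⁻³ Pa/m
Isobar spacing: Δn = ΔP/|∂P/∂n| = 800 Pa / 7.34×10⁻³ Pa/m = 109044 m ≈ 109 km

109 km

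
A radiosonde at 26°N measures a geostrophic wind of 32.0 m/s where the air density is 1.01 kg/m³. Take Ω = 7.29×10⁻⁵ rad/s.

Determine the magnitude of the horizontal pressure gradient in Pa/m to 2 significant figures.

2.1×10⁻³ Pa/m

Coriolis parameter at 26°N:
f = 2Ω sin φ = 2 × 7.29×10⁻⁵ × sin 26° = 6.39×10⁻⁵ s⁻¹
Geostrophic balance rearranged: |∂P/∂n| = f ρ V_g
|∂P/∂n| = 6.39×10⁻⁵ × 1.01 × 32.0 = 2.07×10⁻³ Pa/m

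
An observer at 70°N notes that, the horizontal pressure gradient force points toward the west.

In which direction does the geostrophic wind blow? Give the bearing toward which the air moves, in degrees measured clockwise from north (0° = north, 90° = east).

000°

The pressure-gradient force points toward the west (bearing 270°).
Geostrophic balance: in the Northern Hemisphere the Coriolis force deflects motion to the right, so the geostrophic wind blows 90° to the right of the pressure-gradient force (low pressure on the left).
Rotating 270° by 90° clockwise gives 000° — the wind blows toward the north.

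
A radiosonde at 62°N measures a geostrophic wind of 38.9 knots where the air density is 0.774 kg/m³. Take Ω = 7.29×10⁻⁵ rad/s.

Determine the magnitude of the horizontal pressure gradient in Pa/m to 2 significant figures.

Coriolis parameter at 62°N:
f = 2Ω sin φ = 2 × 7.29×10⁻⁵ × sin 62° = 1.29×10⁻⁴ s⁻¹
Wind speed in SI: 38.9 knots = 20.0 m/s
Geostrophic balance rearranged: |∂P/∂n| = f ρ V_g
|∂P/∂n| = 1.29×10⁻⁴ × 0.774 × 20.0 = 1.99×10⁻³ Pa/m

2.0×10⁻³ Pa/m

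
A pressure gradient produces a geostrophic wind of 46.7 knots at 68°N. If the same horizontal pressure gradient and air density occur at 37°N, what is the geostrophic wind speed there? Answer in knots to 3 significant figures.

With the same pressure gradient and density, V_g ∝ 1/f ∝ 1/sin φ.
V₂ = V₁ · sin φ₁ / sin φ₂ = 46.7 × sin 68° / sin 37°
V₂ = 46.7 × 0.9272/0.6018 = 71.9 knots

71.9 knots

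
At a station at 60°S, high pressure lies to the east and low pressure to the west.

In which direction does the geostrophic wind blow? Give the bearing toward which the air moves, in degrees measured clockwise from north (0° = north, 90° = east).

180°

The pressure-gradient force points toward the west (bearing 270°).
Geostrophic balance: in the Southern Hemisphere the Coriolis force deflects motion to the left, so the geostrophic wind blows 90° to the left of the pressure-gradient force (low pressure on the right).
Rotating 270° by 90° counterclockwise gives 180° — the wind blows toward the south.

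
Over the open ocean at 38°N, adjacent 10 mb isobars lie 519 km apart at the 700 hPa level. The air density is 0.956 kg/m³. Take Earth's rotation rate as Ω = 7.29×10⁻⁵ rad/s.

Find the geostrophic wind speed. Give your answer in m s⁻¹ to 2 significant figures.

22 m s⁻¹

Coriolis parameter at 38°N:
f = 2Ω sin φ = 2 × 7.29×10⁻⁵ × sin 38° = 8.98×10⁻⁵ s⁻¹
Pressure gradient: |∂P/∂n| = 1000 Pa / 519000 m = 1.93×10⁻³ Pa/m
Geostrophic balance (pressure-gradient force = Coriolis force):
V_g = (1/(fρ)) |∂P/∂n| = 1.93×10⁻³ / (8.98×10⁻⁵ × 0.956) = 22.5 m/s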